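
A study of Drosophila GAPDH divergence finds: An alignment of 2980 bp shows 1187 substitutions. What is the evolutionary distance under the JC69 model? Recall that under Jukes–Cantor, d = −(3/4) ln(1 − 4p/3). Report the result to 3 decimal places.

p = 1187/2980 ≈ 0.398322.
d = −(3/4) ln(1 − 4p/3) = −0.75 ln(1 − 0.531096) = −0.75 ln(0.468904)
  = −0.75 × (-0.757357) = 0.568018 substitutions/site.

0.568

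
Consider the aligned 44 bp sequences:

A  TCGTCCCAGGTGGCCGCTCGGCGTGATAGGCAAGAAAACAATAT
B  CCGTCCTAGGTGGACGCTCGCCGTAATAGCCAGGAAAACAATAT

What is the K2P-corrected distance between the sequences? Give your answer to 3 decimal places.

Of 44 sites, 4 differences are transitions and 3 are transversions, so P = 4/44 ≈ 0.090909 and Q = 3/44 ≈ 0.068182.
Under the Kimura two-parameter model, d = −½ ln(1 − 2P − Q) − ¼ ln(1 − 2Q).
1 − 2P − Q = 0.75, giving −½ ln(0.75) = 0.143841.
1 − 2Q = 0.863636, giving −¼ ln(0.863636) = 0.036651.
d = 0.143841 + 0.036651 = 0.180492.

0.180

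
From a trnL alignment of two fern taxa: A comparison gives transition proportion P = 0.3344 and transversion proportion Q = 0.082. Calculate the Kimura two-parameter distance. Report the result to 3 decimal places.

0.740

Under the Kimura two-parameter model, d = −½ ln(1 − 2P − Q) − ¼ ln(1 − 2Q).
1 − 2P − Q = 0.2492, giving −½ ln(0.2492) = 0.694750.
1 − 2Q = 0.836, giving −¼ ln(0.836) = 0.044782.
d = 0.694750 + 0.044782 = 0.739532.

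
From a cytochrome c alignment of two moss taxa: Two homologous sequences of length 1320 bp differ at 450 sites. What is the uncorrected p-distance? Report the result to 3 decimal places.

p = 450/1320 = 0.340909… ≈ 0.341 (to 3 d.p.).

0.341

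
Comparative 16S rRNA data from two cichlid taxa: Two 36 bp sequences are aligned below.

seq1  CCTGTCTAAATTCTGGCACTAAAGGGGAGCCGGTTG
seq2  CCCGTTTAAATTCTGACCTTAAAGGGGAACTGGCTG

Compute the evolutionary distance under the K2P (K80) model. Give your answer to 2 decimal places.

Of 36 sites, 7 differences are transitions and 1 are transversions, so P = 7/36 ≈ 0.194444 and Q = 1/36 ≈ 0.027778.
Under the Kimura two-parameter model, d = −½ ln(1 − 2P − Q) − ¼ ln(1 − 2Q).
1 − 2P − Q = 0.583334, giving −½ ln(0.583334) = 0.269498.
1 − 2Q = 0.944444, giving −¼ ln(0.944444) = 0.014290.
d = 0.269498 + 0.014290 = 0.283788.

0.28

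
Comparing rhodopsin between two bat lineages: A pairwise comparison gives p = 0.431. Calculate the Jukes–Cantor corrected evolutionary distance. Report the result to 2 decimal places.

0.64

d = −(3/4) ln(1 − 4p/3) = −0.75 ln(1 − 0.574667) = −0.75 ln(0.425333)
  = −0.75 × (-0.854883) = 0.641162 substitutions/site.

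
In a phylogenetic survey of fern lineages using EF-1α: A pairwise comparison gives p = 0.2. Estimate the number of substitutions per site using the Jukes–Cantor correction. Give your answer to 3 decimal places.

d = −(3/4) ln(1 − 4p/3) = −0.75 ln(1 − 0.266667) = −0.75 ln(0.733333)
  = −0.75 × (-0.310155) = 0.232616 substitutions/site.

0.233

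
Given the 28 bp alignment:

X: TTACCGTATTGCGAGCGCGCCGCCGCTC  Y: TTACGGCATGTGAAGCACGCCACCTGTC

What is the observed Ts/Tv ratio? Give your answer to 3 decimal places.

0.667

Transitions are A↔G and C↔T; transversions are all other mismatches.
Transitions: 4. Transversions: 6.
R = 4/6 = 0.666666… ≈ 0.667 (to 3 d.p.).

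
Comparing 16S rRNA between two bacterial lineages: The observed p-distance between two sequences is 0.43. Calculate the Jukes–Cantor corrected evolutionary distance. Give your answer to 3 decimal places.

0.639

d = −(3/4) ln(1 − 4p/3) = −0.75 ln(1 − 0.573333) = −0.75 ln(0.426667)
  = −0.75 × (-0.851751) = 0.638813 substitutions/site.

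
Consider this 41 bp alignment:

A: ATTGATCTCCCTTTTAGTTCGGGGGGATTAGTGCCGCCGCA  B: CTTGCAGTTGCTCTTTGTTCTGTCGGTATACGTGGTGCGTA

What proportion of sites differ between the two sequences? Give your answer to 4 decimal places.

The sequences differ at 21 of 41 positions.
p = 21/41 = 0.512195… ≈ 0.5122 (to 4 d.p.).

0.5122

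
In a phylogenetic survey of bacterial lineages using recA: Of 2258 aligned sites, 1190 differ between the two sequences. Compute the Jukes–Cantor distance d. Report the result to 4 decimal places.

0.9097

p = 1190/2258 ≈ 0.527015.
d = −(3/4) ln(1 − 4p/3) = −0.75 ln(1 − 0.702687) = −0.75 ln(0.297313)
  = −0.75 × (-1.212970) = 0.909728 substitutions/site.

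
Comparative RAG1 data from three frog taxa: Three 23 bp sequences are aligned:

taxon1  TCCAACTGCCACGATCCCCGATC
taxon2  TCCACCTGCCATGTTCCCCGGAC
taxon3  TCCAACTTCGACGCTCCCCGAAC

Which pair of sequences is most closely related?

taxon1 and taxon3

taxon1–taxon2: 5/23 differ, p = 0.217, d = 0.257.
taxon1–taxon3: 4/23 differ, p = 0.174, d = 0.198.
taxon2–taxon3: 6/23 differ, p = 0.261, d = 0.321.
The smallest distance is between taxon1 and taxon3.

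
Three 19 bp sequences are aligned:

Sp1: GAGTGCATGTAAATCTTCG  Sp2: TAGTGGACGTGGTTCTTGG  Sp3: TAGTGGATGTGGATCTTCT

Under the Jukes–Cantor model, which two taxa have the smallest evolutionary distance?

Sp1–Sp2: 7/19 differ, p = 0.368, d = 0.507.
Sp1–Sp3: 5/19 differ, p = 0.263, d = 0.324.
Sp2–Sp3: 4/19 differ, p = 0.211, d = 0.247.
The smallest distance is between Sp2 and Sp3.

Sp2 and Sp3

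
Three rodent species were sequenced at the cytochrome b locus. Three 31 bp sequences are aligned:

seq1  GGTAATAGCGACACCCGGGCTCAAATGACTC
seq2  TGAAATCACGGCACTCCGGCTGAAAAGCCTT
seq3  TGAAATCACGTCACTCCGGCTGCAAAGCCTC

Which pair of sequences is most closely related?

seq1–seq2: 11/31 differ, p = 0.355, d = 0.481.
seq1–seq3: 11/31 differ, p = 0.355, d = 0.481.
seq2–seq3: 3/31 differ, p = 0.097, d = 0.104.
The smallest distance is between seq2 and seq3.

seq2 and seq3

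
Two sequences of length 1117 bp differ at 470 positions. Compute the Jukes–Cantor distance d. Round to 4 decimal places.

0.6175

p = 470/1117 ≈ 0.42077.
d = −(3/4) ln(1 − 4p/3) = −0.75 ln(1 − 0.561027) = −0.75 ln(0.438973)
  = −0.75 × (-0.823317) = 0.617488 substitutions/site.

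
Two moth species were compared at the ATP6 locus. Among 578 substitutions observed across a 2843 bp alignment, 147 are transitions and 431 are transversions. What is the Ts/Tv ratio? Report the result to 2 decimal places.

0.34

R = 147/431 = 0.341067… ≈ 0.34 (to 2 d.p.).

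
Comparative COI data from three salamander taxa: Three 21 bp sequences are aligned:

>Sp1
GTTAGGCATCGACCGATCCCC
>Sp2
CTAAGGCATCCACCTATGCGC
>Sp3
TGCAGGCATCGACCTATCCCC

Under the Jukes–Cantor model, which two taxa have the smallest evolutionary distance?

Sp1–Sp2: 6/21 differ, p = 0.286, d = 0.360.
Sp1–Sp3: 4/21 differ, p = 0.190, d = 0.220.
Sp2–Sp3: 6/21 differ, p = 0.286, d = 0.360.
The smallest distance is between Sp1 and Sp3.

Sp1 and Sp3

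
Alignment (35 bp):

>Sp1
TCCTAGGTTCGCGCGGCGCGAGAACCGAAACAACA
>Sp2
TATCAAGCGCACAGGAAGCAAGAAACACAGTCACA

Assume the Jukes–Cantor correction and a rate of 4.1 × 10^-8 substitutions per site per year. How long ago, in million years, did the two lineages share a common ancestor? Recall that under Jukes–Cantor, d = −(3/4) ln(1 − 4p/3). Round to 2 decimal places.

The sequences differ at 18 of 35 sites, so p = 18/35 ≈ 0.514286.
d = −(3/4) ln(1 − 4p/3) = −0.75 ln(1 − 0.685715) = −0.75 ln(0.314285)
  = −0.75 × (-1.157455) = 0.868091 substitutions/site.
Under a molecular clock d = 2μt, so t = d/(2μ) = 0.868091 / (2 × 4.1 × 10^-8) = 10.59 million years.

10.59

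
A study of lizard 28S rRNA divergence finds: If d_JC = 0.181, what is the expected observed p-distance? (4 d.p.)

0.1608

p = (3/4)(1 − e^(−4d/3)) = 0.75 × (1 − e^(-0.241333)) = 0.75 × (1 − 0.785580) = 0.160815.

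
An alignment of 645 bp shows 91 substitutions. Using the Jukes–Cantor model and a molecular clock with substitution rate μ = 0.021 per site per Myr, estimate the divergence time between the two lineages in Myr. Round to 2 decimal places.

p = 91/645 ≈ 0.141085.
d = −(3/4) ln(1 − 4p/3) = −0.75 ln(1 − 0.188113) = −0.75 ln(0.811887)
  = −0.75 × (-0.208394) = 0.156296 substitutions/site.
Under a molecular clock d = 2μt, so t = d/(2μ) = 0.156296 / (2 × 0.021) = 3.72 Myr.

3.72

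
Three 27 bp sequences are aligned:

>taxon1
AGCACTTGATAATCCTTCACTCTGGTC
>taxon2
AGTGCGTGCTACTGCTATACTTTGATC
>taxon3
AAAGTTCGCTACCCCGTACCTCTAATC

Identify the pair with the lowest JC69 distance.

taxon1–taxon2: 10/27 differ, p = 0.370, d = 0.511.
taxon1–taxon3: 13/27 differ, p = 0.481, d = 0.770.
taxon2–taxon3: 13/27 differ, p = 0.481, d = 0.770.
The smallest distance is between taxon1 and taxon2.

taxon1 and taxon2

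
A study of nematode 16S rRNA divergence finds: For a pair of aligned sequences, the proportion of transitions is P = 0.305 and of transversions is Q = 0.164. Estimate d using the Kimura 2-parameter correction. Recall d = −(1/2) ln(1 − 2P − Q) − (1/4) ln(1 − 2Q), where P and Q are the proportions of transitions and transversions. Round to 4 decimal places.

0.8430

Under the Kimura two-parameter model, d = −½ ln(1 − 2P − Q) − ¼ ln(1 − 2Q).
1 − 2P − Q = 0.226, giving −½ ln(0.226) = 0.743610.
1 − 2Q = 0.672, giving −¼ ln(0.672) = 0.099374.
d = 0.743610 + 0.099374 = 0.842984.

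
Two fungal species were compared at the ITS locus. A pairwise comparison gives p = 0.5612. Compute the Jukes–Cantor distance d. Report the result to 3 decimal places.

d = −(3/4) ln(1 − 4p/3) = −0.75 ln(1 − 0.748267) = −0.75 ln(0.251733)
  = −0.75 × (-1.379386) = 1.034540 substitutions/site.

1.035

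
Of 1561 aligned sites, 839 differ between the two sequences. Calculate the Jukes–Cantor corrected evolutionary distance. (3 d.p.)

0.946

p = 839/1561 ≈ 0.537476.
d = −(3/4) ln(1 − 4p/3) = −0.75 ln(1 − 0.716635) = −0.75 ln(0.283365)
  = −0.75 × (-1.261019) = 0.945764 substitutions/site.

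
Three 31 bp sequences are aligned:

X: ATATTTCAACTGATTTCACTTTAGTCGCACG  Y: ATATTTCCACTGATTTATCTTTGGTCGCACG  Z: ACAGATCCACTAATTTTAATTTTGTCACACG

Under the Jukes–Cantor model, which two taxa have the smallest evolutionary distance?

X and Y

X–Y: 4/31 differ, p = 0.129, d = 0.142.
X–Z: 9/31 differ, p = 0.290, d = 0.367.
Y–Z: 9/31 differ, p = 0.290, d = 0.367.
The smallest distance is between X and Y.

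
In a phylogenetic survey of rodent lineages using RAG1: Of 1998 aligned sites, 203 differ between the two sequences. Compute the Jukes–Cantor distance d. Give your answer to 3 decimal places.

p = 203/1998 ≈ 0.101602.
d = −(3/4) ln(1 − 4p/3) = −0.75 ln(1 − 0.135469) = −0.75 ln(0.864531)
  = −0.75 × (-0.145568) = 0.109176 substitutions/site.

0.109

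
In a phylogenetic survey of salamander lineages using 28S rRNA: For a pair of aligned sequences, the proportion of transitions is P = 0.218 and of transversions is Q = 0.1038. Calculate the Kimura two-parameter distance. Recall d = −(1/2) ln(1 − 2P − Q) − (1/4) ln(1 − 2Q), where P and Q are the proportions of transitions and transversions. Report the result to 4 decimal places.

0.4462

Under the Kimura two-parameter model, d = −½ ln(1 − 2P − Q) − ¼ ln(1 − 2Q).
1 − 2P − Q = 0.4602, giving −½ ln(0.4602) = 0.388047.
1 − 2Q = 0.7924, giving −¼ ln(0.7924) = 0.058172.
d = 0.388047 + 0.058172 = 0.446219.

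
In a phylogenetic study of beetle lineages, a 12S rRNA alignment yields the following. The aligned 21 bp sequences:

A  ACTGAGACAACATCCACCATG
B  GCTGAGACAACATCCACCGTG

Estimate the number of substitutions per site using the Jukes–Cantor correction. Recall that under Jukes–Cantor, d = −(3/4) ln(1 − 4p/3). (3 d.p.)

The sequences differ at 2 of 21 sites (1, 19), so p = 2/21 ≈ 0.095238.
d = −(3/4) ln(1 − 4p/3) = −0.75 ln(1 − 0.126984) = −0.75 ln(0.873016)
  = −0.75 × (-0.135801) = 0.101851 substitutions/site.

0.102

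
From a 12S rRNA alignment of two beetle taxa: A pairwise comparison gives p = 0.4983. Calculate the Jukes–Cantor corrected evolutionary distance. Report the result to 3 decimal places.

d = −(3/4) ln(1 − 4p/3) = −0.75 ln(1 − 0.6644) = −0.75 ln(0.3356)
  = −0.75 × (-1.091835) = 0.818876 substitutions/site.

0.819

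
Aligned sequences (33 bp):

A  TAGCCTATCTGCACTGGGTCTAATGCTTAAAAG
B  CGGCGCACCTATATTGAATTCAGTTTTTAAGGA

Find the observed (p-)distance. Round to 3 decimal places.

The sequences differ at 18 of 33 positions.
p = 18/33 = 0.545454… ≈ 0.545 (to 3 d.p.).

0.545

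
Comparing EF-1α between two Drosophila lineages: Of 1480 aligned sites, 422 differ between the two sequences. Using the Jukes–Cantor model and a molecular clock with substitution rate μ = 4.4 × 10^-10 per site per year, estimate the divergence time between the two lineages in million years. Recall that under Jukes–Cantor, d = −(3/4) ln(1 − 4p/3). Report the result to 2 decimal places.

407.66

p = 422/1480 ≈ 0.285135.
d = −(3/4) ln(1 − 4p/3) = −0.75 ln(1 − 0.38018) = −0.75 ln(0.61982)
  = −0.75 × (-0.478326) = 0.358745 substitutions/site.
Under a molecular clock d = 2μt, so t = d/(2μ) = 0.358745 / (2 × 4.4 × 10^-10) = 407.66 million years.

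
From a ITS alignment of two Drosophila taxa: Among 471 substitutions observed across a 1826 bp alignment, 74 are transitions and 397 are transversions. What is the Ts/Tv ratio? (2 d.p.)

0.19

R = 74/397 = 0.186397… ≈ 0.19 (to 2 d.p.).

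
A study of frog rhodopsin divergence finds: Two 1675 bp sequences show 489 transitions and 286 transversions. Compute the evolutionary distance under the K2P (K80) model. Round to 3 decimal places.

P = 489/1675 ≈ 0.29194 and Q = 286/1675 ≈ 0.170746.
Under the Kimura two-parameter model, d = −½ ln(1 − 2P − Q) − ¼ ln(1 − 2Q).
1 − 2P − Q = 0.245374, giving −½ ln(0.245374) = 0.702486.
1 − 2Q = 0.658508, giving −¼ ln(0.658508) = 0.104445.
d = 0.702486 + 0.104445 = 0.806931.

0.807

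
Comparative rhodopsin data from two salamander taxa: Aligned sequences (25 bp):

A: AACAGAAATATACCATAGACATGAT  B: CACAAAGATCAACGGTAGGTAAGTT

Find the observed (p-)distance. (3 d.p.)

0.440

The sequences differ at 11 of 25 positions.
p = 11/25 = 0.440.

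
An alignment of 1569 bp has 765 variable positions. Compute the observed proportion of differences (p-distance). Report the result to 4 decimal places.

p = 765/1569 = 0.487571… ≈ 0.4876 (to 4 d.p.).

0.4876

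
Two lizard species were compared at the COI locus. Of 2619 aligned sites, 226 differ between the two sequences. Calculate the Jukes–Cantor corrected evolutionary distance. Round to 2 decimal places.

0.09

p = 226/2619 ≈ 0.086292.
d = −(3/4) ln(1 − 4p/3) = −0.75 ln(1 − 0.115056) = −0.75 ln(0.884944)
  = −0.75 × (-0.122231) = 0.091673 substitutions/site.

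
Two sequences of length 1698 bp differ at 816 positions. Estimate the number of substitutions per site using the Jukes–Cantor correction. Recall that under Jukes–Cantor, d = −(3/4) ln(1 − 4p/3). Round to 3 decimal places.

0.768

p = 816/1698 ≈ 0.480565.
d = −(3/4) ln(1 − 4p/3) = −0.75 ln(1 − 0.640753) = −0.75 ln(0.359247)
  = −0.75 × (-1.023745) = 0.767809 substitutions/site.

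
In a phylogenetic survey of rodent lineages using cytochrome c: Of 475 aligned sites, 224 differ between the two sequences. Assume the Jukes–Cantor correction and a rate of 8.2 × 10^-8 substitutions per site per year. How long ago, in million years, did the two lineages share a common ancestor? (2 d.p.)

4.53

p = 224/475 ≈ 0.471579.
d = −(3/4) ln(1 − 4p/3) = −0.75 ln(1 − 0.628772) = −0.75 ln(0.371228)
  = −0.75 × (-0.990939) = 0.743204 substitutions/site.
Under a molecular clock d = 2μt, so t = d/(2μ) = 0.743204 / (2 × 8.2 × 10^-8) = 4.53 million years.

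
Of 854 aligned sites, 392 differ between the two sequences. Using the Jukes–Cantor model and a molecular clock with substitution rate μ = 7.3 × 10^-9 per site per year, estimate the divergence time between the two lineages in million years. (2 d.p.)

48.64

p = 392/854 ≈ 0.459016.
d = −(3/4) ln(1 − 4p/3) = −0.75 ln(1 − 0.612021) = −0.75 ln(0.387979)
  = −0.75 × (-0.946804) = 0.710103 substitutions/site.
Under a molecular clock d = 2μt, so t = d/(2μ) = 0.710103 / (2 × 7.3 × 10^-9) = 48.64 million years.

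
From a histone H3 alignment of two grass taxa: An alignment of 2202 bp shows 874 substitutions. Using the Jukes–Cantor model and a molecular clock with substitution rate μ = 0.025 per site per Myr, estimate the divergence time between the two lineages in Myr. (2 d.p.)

p = 874/2202 ≈ 0.396912.
d = −(3/4) ln(1 − 4p/3) = −0.75 ln(1 − 0.529216) = −0.75 ln(0.470784)
  = −0.75 × (-0.753356) = 0.565017 substitutions/site.
Under a molecular clock d = 2μt, so t = d/(2μ) = 0.565017 / (2 × 0.025) = 11.30 Myr.

11.30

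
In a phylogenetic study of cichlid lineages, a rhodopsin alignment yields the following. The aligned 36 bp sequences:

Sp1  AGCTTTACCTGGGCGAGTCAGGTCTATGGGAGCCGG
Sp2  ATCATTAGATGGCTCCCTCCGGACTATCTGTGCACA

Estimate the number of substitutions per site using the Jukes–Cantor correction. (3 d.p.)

The sequences differ at 17 of 36 sites, so p = 17/36 ≈ 0.472222.
d = −(3/4) ln(1 − 4p/3) = −0.75 ln(1 − 0.629629) = −0.75 ln(0.370371)
  = −0.75 × (-0.993250) = 0.744938 substitutions/site.

0.745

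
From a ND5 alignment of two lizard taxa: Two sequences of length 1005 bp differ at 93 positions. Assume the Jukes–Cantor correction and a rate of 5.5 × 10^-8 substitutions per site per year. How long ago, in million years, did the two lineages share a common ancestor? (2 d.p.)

p = 93/1005 ≈ 0.092537.
d = −(3/4) ln(1 − 4p/3) = −0.75 ln(1 − 0.123383) = −0.75 ln(0.876617)
  = −0.75 × (-0.131685) = 0.098764 substitutions/site.
Under a molecular clock d = 2μt, so t = d/(2μ) = 0.098764 / (2 × 5.5 × 10^-8) = 0.90 million years.

0.90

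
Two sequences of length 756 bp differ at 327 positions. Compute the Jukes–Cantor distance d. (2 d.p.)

p = 327/756 ≈ 0.43254.
d = −(3/4) ln(1 − 4p/3) = −0.75 ln(1 − 0.57672) = −0.75 ln(0.42328)
  = −0.75 × (-0.859721) = 0.644791 substitutions/site.

0.64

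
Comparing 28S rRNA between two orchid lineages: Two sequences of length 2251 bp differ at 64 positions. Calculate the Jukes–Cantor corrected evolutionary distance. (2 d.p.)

p = 64/2251 ≈ 0.028432.
d = −(3/4) ln(1 − 4p/3) = −0.75 ln(1 − 0.037909) = −0.75 ln(0.962091)
  = −0.75 × (-0.038646) = 0.028985 substitutions/site.

0.03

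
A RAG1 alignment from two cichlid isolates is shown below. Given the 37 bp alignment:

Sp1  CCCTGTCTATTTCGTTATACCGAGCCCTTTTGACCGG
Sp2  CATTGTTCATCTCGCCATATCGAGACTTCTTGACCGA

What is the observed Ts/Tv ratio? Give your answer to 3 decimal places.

Transitions are A↔G and C↔T; transversions are all other mismatches.
Transitions: 10. Transversions: 2.
R = 10/2 = 5.000.

5.000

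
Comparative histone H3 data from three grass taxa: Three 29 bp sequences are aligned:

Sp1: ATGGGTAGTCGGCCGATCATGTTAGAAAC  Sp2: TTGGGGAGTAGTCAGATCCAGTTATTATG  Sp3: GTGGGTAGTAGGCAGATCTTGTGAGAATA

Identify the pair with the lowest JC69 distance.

Sp1 and Sp3

Sp1–Sp2: 11/29 differ, p = 0.379, d = 0.529.
Sp1–Sp3: 7/29 differ, p = 0.241, d = 0.291.
Sp2–Sp3: 9/29 differ, p = 0.310, d = 0.401.
The smallest distance is between Sp1 and Sp3.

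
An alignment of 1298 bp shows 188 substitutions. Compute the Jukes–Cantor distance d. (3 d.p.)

0.161

p = 188/1298 ≈ 0.144838.
d = −(3/4) ln(1 − 4p/3) = −0.75 ln(1 − 0.193117) = −0.75 ln(0.806883)
  = −0.75 × (-0.214577) = 0.160933 substitutions/site.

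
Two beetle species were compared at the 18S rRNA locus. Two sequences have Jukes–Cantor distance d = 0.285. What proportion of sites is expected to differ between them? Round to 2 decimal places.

0.24

p = (3/4)(1 − e^(−4d/3)) = 0.75 × (1 − e^(-0.38)) = 0.75 × (1 − 0.683861) = 0.237104.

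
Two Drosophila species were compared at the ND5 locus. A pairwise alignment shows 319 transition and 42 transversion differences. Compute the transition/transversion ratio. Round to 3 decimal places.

R = 319/42 = 7.595238… ≈ 7.595 (to 3 d.p.).

7.595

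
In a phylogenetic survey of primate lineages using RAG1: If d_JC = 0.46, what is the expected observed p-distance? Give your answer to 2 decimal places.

p = (3/4)(1 − e^(−4d/3)) = 0.75 × (1 − e^(-0.613333)) = 0.75 × (1 − 0.541543) = 0.343843.

0.34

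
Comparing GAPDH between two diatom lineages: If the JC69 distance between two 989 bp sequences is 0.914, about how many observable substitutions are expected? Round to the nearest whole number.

Invert JC69: p = (3/4)(1 − e^(−4d/3)) = 0.75 × (1 − e^(-1.218667)) = 0.75 × (1 − 0.295624) = 0.528282.
Expected differing sites = pL ≈ 0.528282 × 989 = 522.470898 ≈ 522.

522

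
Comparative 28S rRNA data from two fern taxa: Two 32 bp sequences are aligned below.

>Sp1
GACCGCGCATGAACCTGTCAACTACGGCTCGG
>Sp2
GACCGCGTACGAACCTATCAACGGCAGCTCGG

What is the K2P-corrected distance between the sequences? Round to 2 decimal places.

0.23

Of 32 sites, 5 differences are transitions and 1 are transversions, so P = 5/32 = 0.15625 and Q = 1/32 = 0.03125.
Under the Kimura two-parameter model, d = −½ ln(1 − 2P − Q) − ¼ ln(1 − 2Q).
1 − 2P − Q = 0.65625, giving −½ ln(0.65625) = 0.210607.
1 − 2Q = 0.9375, giving −¼ ln(0.9375) = 0.016135.
d = 0.210607 + 0.016135 = 0.226742.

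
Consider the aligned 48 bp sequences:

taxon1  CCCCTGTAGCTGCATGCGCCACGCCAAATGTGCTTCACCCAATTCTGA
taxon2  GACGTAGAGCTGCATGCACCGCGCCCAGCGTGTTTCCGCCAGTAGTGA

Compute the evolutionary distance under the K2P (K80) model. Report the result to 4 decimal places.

0.4437

Of 48 sites, 7 differences are transitions and 9 are transversions, so P = 7/48 ≈ 0.145833 and Q = 9/48 = 0.1875.
Under the Kimura two-parameter model, d = −½ ln(1 − 2P − Q) − ¼ ln(1 − 2Q).
1 − 2P − Q = 0.520834, giving −½ ln(0.520834) = 0.326162.
1 − 2Q = 0.625, giving −¼ ln(0.625) = 0.117501.
d = 0.326162 + 0.117501 = 0.443663.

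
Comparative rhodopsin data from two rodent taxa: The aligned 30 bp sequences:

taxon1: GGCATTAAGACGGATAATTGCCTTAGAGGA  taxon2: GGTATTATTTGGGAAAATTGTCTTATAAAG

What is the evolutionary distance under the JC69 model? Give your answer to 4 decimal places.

The sequences differ at 11 of 30 sites, so p = 11/30 ≈ 0.366667.
d = −(3/4) ln(1 − 4p/3) = −0.75 ln(1 − 0.488889) = −0.75 ln(0.511111)
  = −0.75 × (-0.671168) = 0.503376 substitutions/site.

0.5034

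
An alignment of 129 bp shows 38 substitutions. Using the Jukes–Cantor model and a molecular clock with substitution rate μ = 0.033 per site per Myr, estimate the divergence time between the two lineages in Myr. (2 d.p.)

5.67

p = 38/129 ≈ 0.294574.
d = −(3/4) ln(1 − 4p/3) = −0.75 ln(1 − 0.392765) = −0.75 ln(0.607235)
  = −0.75 × (-0.498839) = 0.374129 substitutions/site.
Under a molecular clock d = 2μt, so t = d/(2μ) = 0.374129 / (2 × 0.033) = 5.67 Myr.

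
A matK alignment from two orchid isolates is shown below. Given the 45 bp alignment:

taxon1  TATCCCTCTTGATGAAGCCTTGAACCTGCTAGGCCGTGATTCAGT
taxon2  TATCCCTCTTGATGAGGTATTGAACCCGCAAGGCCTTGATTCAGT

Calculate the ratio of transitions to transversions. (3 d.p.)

Transitions are A↔G and C↔T; transversions are all other mismatches.
Transitions: 3. Transversions: 3.
R = 3/3 = 1.000.

1.000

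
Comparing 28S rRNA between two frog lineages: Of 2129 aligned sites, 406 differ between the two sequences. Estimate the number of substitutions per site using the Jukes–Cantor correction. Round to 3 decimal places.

0.220

p = 406/2129 ≈ 0.1907.
d = −(3/4) ln(1 − 4p/3) = −0.75 ln(1 − 0.254267) = −0.75 ln(0.745733)
  = −0.75 × (-0.293388) = 0.220041 substitutions/site.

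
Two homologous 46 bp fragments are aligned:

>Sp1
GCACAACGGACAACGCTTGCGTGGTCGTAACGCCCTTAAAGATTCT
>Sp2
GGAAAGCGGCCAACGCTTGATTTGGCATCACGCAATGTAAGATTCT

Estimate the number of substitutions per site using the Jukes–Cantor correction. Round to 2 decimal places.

The sequences differ at 14 of 46 sites, so p = 14/46 ≈ 0.304348.
d = −(3/4) ln(1 − 4p/3) = −0.75 ln(1 − 0.405797) = −0.75 ln(0.594203)
  = −0.75 × (-0.520534) = 0.390401 substitutions/site.

0.39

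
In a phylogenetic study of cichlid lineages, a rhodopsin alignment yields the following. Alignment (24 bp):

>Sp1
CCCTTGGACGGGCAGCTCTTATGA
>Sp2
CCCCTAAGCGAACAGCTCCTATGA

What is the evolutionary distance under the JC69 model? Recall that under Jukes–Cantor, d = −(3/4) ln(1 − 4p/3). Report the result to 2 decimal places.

0.37

The sequences differ at 7 of 24 sites (4, 6, 7, 8, 11, 12, 19), so p = 7/24 ≈ 0.291667.
d = −(3/4) ln(1 − 4p/3) = −0.75 ln(1 − 0.388889) = −0.75 ln(0.611111)
  = −0.75 × (-0.492477) = 0.369358 substitutions/site.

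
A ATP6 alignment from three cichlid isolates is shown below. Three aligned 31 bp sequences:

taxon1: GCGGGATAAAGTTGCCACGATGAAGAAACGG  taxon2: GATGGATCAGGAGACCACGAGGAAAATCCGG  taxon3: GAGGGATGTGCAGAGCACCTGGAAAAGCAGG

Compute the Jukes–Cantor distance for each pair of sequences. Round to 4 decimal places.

d(taxon1,taxon2) = 0.4806, d(taxon1,taxon3) = 0.8740, d(taxon2,taxon3) = 0.3672

taxon1–taxon2: 11/31 sites differ → p ≈ 0.354839, d = −0.75 ln(1 − 0.473119) = 0.480585 ≈ 0.4806.
taxon1–taxon3: 16/31 sites differ → p ≈ 0.516129, d = −0.75 ln(1 − 0.688172) = 0.873978 ≈ 0.8740.
taxon2–taxon3: 9/31 sites differ → p ≈ 0.290323, d = −0.75 ln(1 − 0.387097) = 0.367161 ≈ 0.3672.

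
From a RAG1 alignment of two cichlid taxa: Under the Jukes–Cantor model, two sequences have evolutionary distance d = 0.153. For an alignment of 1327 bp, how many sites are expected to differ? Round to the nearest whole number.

184

Invert JC69: p = (3/4)(1 − e^(−4d/3)) = 0.75 × (1 − e^(-0.204)) = 0.75 × (1 − 0.815462) = 0.138404.
Expected differing sites = pL ≈ 0.138404 × 1327 = 183.662108 ≈ 184.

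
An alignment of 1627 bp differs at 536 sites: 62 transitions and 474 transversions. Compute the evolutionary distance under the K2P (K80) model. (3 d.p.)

P = 62/1627 ≈ 0.038107 and Q = 474/1627 ≈ 0.291334.
Under the Kimura two-parameter model, d = −½ ln(1 − 2P − Q) − ¼ ln(1 − 2Q).
1 − 2P − Q = 0.632452, giving −½ ln(0.632452) = 0.229075.
1 − 2Q = 0.417332, giving −¼ ln(0.417332) = 0.218468.
d = 0.229075 + 0.218468 = 0.447543.

0.448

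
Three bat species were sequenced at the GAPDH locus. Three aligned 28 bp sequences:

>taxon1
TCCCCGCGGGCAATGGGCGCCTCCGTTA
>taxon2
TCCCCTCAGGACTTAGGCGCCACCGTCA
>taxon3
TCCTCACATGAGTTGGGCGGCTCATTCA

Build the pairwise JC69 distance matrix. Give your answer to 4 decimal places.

d(taxon1,taxon2) = 0.3597, d(taxon1,taxon3) = 0.5565, d(taxon2,taxon3) = 0.4197

taxon1–taxon2: 8/28 sites differ → p ≈ 0.285714, d = −0.75 ln(1 − 0.380952) = 0.359679 ≈ 0.3597.
taxon1–taxon3: 11/28 sites differ → p ≈ 0.392857, d = −0.75 ln(1 − 0.523809) = 0.556452 ≈ 0.5565.
taxon2–taxon3: 9/28 sites differ → p ≈ 0.321429, d = −0.75 ln(1 − 0.428572) = 0.419713 ≈ 0.4197.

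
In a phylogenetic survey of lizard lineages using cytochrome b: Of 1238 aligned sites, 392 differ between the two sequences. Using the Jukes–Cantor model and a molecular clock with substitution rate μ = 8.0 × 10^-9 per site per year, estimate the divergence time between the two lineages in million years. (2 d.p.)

p = 392/1238 ≈ 0.31664.
d = −(3/4) ln(1 − 4p/3) = −0.75 ln(1 − 0.422187) = −0.75 ln(0.577813)
  = −0.75 × (-0.548505) = 0.411379 substitutions/site.
Under a molecular clock d = 2μt, so t = d/(2μ) = 0.411379 / (2 × 8.0 × 10^-9) = 25.71 million years.

25.71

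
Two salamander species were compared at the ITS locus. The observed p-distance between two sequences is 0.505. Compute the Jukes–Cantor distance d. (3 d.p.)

0.839

d = −(3/4) ln(1 − 4p/3) = −0.75 ln(1 − 0.673333) = −0.75 ln(0.326667)
  = −0.75 × (-1.118814) = 0.839111 substitutions/site.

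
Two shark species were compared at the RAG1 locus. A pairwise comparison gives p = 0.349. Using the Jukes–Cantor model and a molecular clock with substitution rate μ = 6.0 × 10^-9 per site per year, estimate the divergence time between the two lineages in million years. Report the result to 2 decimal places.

39.13

d = −(3/4) ln(1 − 4p/3) = −0.75 ln(1 − 0.465333) = −0.75 ln(0.534667)
  = −0.75 × (-0.626111) = 0.469583 substitutions/site.
Under a molecular clock d = 2μt, so t = d/(2μ) = 0.469583 / (2 × 6.0 × 10^-9) = 39.13 million years.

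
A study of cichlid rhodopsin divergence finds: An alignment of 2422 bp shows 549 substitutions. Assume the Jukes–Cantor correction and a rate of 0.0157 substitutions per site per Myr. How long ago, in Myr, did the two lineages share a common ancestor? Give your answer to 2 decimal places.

8.60

p = 549/2422 ≈ 0.226672.
d = −(3/4) ln(1 − 4p/3) = −0.75 ln(1 − 0.302229) = −0.75 ln(0.697771)
  = −0.75 × (-0.359864) = 0.269898 substitutions/site.
Under a molecular clock d = 2μt, so t = d/(2μ) = 0.269898 / (2 × 0.0157) = 8.60 Myr.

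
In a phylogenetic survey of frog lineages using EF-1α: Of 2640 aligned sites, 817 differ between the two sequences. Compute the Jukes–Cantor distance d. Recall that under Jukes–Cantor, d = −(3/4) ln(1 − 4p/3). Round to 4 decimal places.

0.3991

p = 817/2640 ≈ 0.30947.
d = −(3/4) ln(1 − 4p/3) = −0.75 ln(1 − 0.412627) = −0.75 ln(0.587373)
  = −0.75 × (-0.532095) = 0.399071 substitutions/site.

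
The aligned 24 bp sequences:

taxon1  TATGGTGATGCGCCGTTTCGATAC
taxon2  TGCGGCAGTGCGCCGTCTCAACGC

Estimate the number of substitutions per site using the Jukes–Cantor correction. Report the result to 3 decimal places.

0.520

The sequences differ at 9 of 24 sites (2, 3, 6, 7, 8, 17, 20, 22, 23), so p = 9/24 = 0.375.
d = −(3/4) ln(1 − 4p/3) = −0.75 ln(1 − 0.5) = −0.75 ln(0.5)
  = −0.75 × (-0.693147) = 0.519860 substitutions/site.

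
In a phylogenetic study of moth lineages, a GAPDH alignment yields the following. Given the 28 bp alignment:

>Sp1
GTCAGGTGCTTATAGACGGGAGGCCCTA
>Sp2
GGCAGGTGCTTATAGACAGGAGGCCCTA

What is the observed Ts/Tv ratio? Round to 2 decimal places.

Transitions are A↔G and C↔T; transversions are all other mismatches.
Transitions: 1. Transversions: 1.
R = 1/1 = 1.00.

1.00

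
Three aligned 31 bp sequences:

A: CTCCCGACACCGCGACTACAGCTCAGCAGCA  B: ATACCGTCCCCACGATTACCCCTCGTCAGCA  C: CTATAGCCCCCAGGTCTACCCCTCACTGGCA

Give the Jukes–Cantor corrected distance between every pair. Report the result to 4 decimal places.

d(A,B) = 0.4217, d(A,C) = 0.6143, d(B,C) = 0.4806

A–B: 10/31 sites differ → p ≈ 0.322581, d = −0.75 ln(1 − 0.430108) = 0.421731 ≈ 0.4217.
A–C: 13/31 sites differ → p ≈ 0.419355, d = −0.75 ln(1 − 0.55914) = 0.614271 ≈ 0.6143.
B–C: 11/31 sites differ → p ≈ 0.354839, d = −0.75 ln(1 − 0.473119) = 0.480585 ≈ 0.4806.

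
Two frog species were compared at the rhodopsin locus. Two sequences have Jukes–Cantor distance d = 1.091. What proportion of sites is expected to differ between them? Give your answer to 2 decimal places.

p = (3/4)(1 − e^(−4d/3)) = 0.75 × (1 − e^(-1.454667)) = 0.75 × (1 − 0.233478) = 0.574892.

0.57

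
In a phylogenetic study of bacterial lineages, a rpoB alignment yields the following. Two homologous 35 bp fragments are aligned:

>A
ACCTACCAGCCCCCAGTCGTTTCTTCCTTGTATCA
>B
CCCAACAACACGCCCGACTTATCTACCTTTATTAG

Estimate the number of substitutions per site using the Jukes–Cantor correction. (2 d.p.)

0.71

The sequences differ at 16 of 35 sites, so p = 16/35 ≈ 0.457143.
d = −(3/4) ln(1 − 4p/3) = −0.75 ln(1 − 0.609524) = −0.75 ln(0.390476)
  = −0.75 × (-0.940389) = 0.705292 substitutions/site.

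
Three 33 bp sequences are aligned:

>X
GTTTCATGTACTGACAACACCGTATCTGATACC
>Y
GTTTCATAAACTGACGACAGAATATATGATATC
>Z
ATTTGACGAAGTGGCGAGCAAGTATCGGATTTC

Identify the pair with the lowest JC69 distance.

X–Y: 8/33 differ, p = 0.242, d = 0.293.
X–Z: 14/33 differ, p = 0.424, d = 0.625.
Y–Z: 13/33 differ, p = 0.394, d = 0.559.
The smallest distance is between X and Y.

X and Y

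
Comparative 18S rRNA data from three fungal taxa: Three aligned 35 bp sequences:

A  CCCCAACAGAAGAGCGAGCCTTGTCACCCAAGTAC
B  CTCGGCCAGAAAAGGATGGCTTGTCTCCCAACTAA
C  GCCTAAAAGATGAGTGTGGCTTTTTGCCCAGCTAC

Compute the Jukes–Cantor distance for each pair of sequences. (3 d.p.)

d(A,B) = 0.458, d(A,C) = 0.458, d(B,C) = 0.635

A–B: 12/35 sites differ → p ≈ 0.342857, d = −0.75 ln(1 − 0.457143) = 0.458182 ≈ 0.458.
A–C: 12/35 sites differ → p ≈ 0.342857, d = −0.75 ln(1 − 0.457143) = 0.458182 ≈ 0.458.
B–C: 15/35 sites differ → p ≈ 0.428571, d = −0.75 ln(1 − 0.571428) = 0.635472 ≈ 0.635.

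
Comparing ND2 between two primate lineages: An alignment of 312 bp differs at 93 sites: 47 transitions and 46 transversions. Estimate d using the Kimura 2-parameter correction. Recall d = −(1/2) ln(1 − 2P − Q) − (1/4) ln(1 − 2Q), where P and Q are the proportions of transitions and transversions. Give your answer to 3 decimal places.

P = 47/312 ≈ 0.150641 and Q = 46/312 ≈ 0.147436.
Under the Kimura two-parameter model, d = −½ ln(1 − 2P − Q) − ¼ ln(1 − 2Q).
1 − 2P − Q = 0.551282, giving −½ ln(0.551282) = 0.297754.
1 − 2Q = 0.705128, giving −¼ ln(0.705128) = 0.087344.
d = 0.297754 + 0.087344 = 0.385098.

0.385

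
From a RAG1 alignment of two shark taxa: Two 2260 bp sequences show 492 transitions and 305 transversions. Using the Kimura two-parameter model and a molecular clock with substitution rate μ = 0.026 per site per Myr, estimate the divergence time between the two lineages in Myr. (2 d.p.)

9.64

P = 492/2260 ≈ 0.217699 and Q = 305/2260 ≈ 0.134956.
Under the Kimura two-parameter model, d = −½ ln(1 − 2P − Q) − ¼ ln(1 − 2Q).
1 − 2P − Q = 0.429646, giving −½ ln(0.429646) = 0.422397.
1 − 2Q = 0.730088, giving −¼ ln(0.730088) = 0.078648.
d = 0.422397 + 0.078648 = 0.501045.
Under a molecular clock d = 2μt, so t = d/(2μ) = 0.501045 / (2 × 0.026) = 9.64 Myr.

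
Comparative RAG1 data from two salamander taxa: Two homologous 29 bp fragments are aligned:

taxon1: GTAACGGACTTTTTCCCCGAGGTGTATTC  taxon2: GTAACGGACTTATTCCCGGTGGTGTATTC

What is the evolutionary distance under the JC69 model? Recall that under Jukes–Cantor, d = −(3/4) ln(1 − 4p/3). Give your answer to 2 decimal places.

The sequences differ at 3 of 29 sites (12, 18, 20), so p = 3/29 ≈ 0.103448.
d = −(3/4) ln(1 − 4p/3) = −0.75 ln(1 − 0.137931) = −0.75 ln(0.862069)
  = −0.75 × (-0.148420) = 0.111315 substitutions/site.

0.11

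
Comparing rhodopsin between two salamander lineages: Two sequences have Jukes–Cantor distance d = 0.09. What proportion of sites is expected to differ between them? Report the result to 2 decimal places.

p = (3/4)(1 − e^(−4d/3)) = 0.75 × (1 − e^(-0.12)) = 0.75 × (1 − 0.886920) = 0.084810.

0.08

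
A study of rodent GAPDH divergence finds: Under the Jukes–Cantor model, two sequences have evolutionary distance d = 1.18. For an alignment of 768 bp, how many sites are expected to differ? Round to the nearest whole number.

457

Invert JC69: p = (3/4)(1 − e^(−4d/3)) = 0.75 × (1 − e^(-1.573333)) = 0.75 × (1 − 0.207353) = 0.594485.
Expected differing sites = pL ≈ 0.594485 × 768 = 456.56448 ≈ 457.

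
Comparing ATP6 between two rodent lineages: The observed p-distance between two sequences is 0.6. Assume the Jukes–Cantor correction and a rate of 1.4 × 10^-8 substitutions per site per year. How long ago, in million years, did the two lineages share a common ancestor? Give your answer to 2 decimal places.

d = −(3/4) ln(1 − 4p/3) = −0.75 ln(1 − 0.8) = −0.75 ln(0.2)
  = −0.75 × (-1.609438) = 1.207079 substitutions/site.
Under a molecular clock d = 2μt, so t = d/(2μ) = 1.207079 / (2 × 1.4 × 10^-8) = 43.11 million years.

43.11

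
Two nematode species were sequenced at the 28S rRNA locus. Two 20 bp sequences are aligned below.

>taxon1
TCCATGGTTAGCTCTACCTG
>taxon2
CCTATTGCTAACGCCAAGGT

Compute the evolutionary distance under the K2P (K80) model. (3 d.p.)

Of 20 sites, 5 differences are transitions and 6 are transversions, so P = 5/20 = 0.25 and Q = 6/20 = 0.3.
Under the Kimura two-parameter model, d = −½ ln(1 − 2P − Q) − ¼ ln(1 − 2Q).
1 − 2P − Q = 0.2, giving −½ ln(0.2) = 0.804719.
1 − 2Q = 0.4, giving −¼ ln(0.4) = 0.229073.
d = 0.804719 + 0.229073 = 1.033792.

1.034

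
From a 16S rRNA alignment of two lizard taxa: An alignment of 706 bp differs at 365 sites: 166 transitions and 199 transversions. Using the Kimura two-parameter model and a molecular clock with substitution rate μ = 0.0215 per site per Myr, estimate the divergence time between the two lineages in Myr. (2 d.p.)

P = 166/706 ≈ 0.235127 and Q = 199/706 ≈ 0.28187.
Under the Kimura two-parameter model, d = −½ ln(1 − 2P − Q) − ¼ ln(1 − 2Q).
1 − 2P − Q = 0.247876, giving −½ ln(0.247876) = 0.697413.
1 − 2Q = 0.43626, giving −¼ ln(0.43626) = 0.207379.
d = 0.697413 + 0.207379 = 0.904792.
Under a molecular clock d = 2μt, so t = d/(2μ) = 0.904792 / (2 × 0.0215) = 21.04 Myr.

21.04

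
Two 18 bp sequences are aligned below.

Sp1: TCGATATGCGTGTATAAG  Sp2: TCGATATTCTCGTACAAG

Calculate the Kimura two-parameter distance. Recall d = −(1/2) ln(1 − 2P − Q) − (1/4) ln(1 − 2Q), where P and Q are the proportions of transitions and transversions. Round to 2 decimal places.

Of 18 sites, 2 differences are transitions and 2 are transversions, so P = 2/18 ≈ 0.111111 and Q = 2/18 ≈ 0.111111.
Under the Kimura two-parameter model, d = −½ ln(1 − 2P − Q) − ¼ ln(1 − 2Q).
1 − 2P − Q = 0.666667, giving −½ ln(0.666667) = 0.202732.
1 − 2Q = 0.777778, giving −¼ ln(0.777778) = 0.062829.
d = 0.202732 + 0.062829 = 0.265561.

0.27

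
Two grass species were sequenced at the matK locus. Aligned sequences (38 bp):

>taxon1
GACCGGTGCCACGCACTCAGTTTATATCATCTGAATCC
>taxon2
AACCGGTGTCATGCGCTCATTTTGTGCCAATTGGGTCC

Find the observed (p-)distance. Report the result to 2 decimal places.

The sequences differ at 12 of 38 positions.
p = 12/38 = 0.315789… ≈ 0.32 (to 2 d.p.).

0.32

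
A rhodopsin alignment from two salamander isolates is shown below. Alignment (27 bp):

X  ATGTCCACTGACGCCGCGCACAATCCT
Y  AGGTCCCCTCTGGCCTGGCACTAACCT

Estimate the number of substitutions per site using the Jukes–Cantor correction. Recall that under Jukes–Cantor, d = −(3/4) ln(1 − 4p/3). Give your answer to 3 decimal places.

The sequences differ at 9 of 27 sites (2, 7, 10, 11, 12, 16, 17, 22, 24), so p = 9/27 ≈ 0.333333.
d = −(3/4) ln(1 − 4p/3) = −0.75 ln(1 − 0.444444) = −0.75 ln(0.555556)
  = −0.75 × (-0.587786) = 0.440840 substitutions/site.

0.441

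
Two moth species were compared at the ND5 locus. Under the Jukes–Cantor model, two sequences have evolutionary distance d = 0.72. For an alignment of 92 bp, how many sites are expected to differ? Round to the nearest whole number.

43

Invert JC69: p = (3/4)(1 − e^(−4d/3)) = 0.75 × (1 − e^(-0.96)) = 0.75 × (1 − 0.382893) = 0.462830.
Expected differing sites = pL ≈ 0.462830 × 92 = 42.58036 ≈ 43.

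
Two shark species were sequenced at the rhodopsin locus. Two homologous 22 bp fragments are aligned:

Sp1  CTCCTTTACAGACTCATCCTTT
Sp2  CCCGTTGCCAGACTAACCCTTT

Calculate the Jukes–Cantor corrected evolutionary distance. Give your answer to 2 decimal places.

The sequences differ at 6 of 22 sites (2, 4, 7, 8, 15, 17), so p = 6/22 ≈ 0.272727.
d = −(3/4) ln(1 − 4p/3) = −0.75 ln(1 − 0.363636) = −0.75 ln(0.636364)
  = −0.75 × (-0.451985) = 0.338989 substitutions/site.

0.34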